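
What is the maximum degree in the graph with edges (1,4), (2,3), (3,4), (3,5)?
3 (attained at vertex 3)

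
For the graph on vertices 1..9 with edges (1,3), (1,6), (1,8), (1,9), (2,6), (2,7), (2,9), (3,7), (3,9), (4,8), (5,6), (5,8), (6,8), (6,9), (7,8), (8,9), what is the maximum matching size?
4 (matching: (1,9), (2,7), (4,8), (5,6); upper bound floor(n/2) = floor(9/2) = 4)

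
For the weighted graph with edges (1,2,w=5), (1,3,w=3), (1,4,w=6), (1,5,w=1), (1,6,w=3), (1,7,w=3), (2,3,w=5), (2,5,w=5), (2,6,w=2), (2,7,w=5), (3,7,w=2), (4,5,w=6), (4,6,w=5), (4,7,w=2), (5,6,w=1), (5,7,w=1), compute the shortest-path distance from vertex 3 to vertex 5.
3 (path: 3 -> 7 -> 5; weights 2 + 1 = 3)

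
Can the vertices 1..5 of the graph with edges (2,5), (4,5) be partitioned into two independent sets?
Yes. Partition: {1, 2, 3, 4}, {5}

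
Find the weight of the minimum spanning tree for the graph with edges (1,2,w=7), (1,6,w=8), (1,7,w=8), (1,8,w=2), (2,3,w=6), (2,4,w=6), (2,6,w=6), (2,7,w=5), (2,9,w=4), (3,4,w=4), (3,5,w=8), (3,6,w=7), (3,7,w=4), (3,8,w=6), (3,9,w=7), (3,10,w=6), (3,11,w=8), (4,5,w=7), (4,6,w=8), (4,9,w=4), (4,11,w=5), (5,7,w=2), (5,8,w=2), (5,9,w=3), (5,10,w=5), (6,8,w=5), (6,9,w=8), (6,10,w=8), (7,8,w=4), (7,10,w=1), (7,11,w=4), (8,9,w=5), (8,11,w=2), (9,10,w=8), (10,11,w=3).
29 (MST edges: (1,8,w=2), (2,9,w=4), (3,4,w=4), (3,7,w=4), (5,7,w=2), (5,8,w=2), (5,9,w=3), (6,8,w=5), (7,10,w=1), (8,11,w=2); sum of weights 2 + 4 + 4 + 4 + 2 + 2 + 3 + 5 + 1 + 2 = 29)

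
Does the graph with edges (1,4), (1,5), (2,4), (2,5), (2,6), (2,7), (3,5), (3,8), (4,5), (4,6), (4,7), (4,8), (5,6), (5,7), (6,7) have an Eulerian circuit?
Yes (the graph is connected and all 8 vertices have even degree)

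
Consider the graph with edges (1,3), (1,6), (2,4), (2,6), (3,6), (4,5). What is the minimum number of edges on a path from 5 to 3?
4 (path: 5 -> 4 -> 2 -> 6 -> 3, 4 edges)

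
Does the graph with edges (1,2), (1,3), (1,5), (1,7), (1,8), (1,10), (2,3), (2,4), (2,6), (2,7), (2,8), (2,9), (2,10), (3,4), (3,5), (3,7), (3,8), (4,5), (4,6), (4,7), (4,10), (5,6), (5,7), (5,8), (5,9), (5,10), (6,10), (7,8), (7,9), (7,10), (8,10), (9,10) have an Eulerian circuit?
Yes (the graph is connected and all 10 vertices have even degree)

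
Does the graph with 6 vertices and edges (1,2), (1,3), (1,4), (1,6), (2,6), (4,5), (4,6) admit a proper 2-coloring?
No (odd cycle of length 3: 4 -> 1 -> 6 -> 4)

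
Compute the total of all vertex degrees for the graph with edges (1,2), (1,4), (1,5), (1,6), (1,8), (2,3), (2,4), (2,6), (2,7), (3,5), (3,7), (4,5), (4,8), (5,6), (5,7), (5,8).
32 (handshake: sum of degrees = 2|E| = 2 x 16 = 32)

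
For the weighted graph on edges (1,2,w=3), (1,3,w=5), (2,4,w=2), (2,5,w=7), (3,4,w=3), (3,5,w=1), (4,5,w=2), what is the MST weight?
8 (MST edges: (1,2,w=3), (2,4,w=2), (3,5,w=1), (4,5,w=2); sum of weights 3 + 2 + 1 + 2 = 8)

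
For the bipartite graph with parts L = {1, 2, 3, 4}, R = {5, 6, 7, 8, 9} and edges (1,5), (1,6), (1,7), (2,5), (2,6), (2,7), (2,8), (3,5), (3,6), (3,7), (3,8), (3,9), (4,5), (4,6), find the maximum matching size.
4 (matching: (1,7), (2,8), (3,9), (4,6); upper bound min(|L|,|R|) = min(4,5) = 4)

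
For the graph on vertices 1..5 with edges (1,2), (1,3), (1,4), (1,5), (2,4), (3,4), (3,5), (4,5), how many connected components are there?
1 (components: {1, 2, 3, 4, 5})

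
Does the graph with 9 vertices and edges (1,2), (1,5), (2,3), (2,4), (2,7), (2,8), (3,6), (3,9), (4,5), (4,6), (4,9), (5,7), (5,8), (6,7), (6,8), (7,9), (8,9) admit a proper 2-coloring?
Yes. Partition: {1, 3, 4, 7, 8}, {2, 5, 6, 9}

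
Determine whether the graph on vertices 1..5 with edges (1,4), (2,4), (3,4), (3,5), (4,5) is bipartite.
No (odd cycle of length 3: 3 -> 4 -> 5 -> 3)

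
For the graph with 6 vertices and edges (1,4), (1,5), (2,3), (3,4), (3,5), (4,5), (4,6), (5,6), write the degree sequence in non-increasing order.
[4, 4, 3, 2, 2, 1] (degrees: deg(1)=2, deg(2)=1, deg(3)=3, deg(4)=4, deg(5)=4, deg(6)=2)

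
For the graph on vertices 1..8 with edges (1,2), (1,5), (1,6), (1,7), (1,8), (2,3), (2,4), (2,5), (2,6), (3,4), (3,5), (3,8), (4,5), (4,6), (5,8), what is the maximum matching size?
4 (matching: (1,7), (2,6), (3,4), (5,8); upper bound floor(n/2) = floor(8/2) = 4)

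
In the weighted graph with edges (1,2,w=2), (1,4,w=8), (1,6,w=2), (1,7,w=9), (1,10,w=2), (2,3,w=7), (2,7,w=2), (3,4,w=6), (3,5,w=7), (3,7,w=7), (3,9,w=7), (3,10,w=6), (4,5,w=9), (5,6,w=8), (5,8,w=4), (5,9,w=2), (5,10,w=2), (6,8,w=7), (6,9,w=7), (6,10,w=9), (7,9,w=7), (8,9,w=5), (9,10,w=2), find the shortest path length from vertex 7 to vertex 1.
4 (path: 7 -> 2 -> 1; weights 2 + 2 = 4)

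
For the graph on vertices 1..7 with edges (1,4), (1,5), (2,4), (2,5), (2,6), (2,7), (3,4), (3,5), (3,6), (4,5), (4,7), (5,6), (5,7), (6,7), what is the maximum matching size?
3 (matching: (1,4), (2,6), (5,7); upper bound floor(n/2) = floor(7/2) = 3)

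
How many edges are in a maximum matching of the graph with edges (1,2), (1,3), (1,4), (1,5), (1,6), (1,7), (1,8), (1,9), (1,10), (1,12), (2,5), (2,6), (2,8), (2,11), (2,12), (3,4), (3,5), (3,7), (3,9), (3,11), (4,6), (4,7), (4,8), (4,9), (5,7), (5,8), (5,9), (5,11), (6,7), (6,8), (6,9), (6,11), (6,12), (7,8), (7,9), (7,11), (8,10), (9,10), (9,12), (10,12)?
6 (matching: (1,12), (2,5), (3,7), (4,9), (6,11), (8,10); upper bound floor(n/2) = floor(12/2) = 6)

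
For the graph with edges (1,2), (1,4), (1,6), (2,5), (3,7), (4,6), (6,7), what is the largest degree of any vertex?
3 (attained at vertices 1, 6)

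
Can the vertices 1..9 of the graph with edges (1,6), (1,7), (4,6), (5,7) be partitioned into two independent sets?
Yes. Partition: {1, 2, 3, 4, 5, 8, 9}, {6, 7}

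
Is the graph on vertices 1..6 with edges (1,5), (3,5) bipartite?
Yes. Partition: {1, 2, 3, 4, 6}, {5}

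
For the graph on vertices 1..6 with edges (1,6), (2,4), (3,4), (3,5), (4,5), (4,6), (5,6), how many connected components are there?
1 (components: {1, 2, 3, 4, 5, 6})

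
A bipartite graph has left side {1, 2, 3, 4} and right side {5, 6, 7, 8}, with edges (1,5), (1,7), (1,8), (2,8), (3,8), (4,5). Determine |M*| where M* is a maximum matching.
3 (matching: (1,7), (2,8), (4,5); upper bound min(|L|,|R|) = min(4,4) = 4)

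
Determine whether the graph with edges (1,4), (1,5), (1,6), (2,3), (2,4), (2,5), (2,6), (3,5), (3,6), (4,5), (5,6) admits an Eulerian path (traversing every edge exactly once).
No (4 vertices have odd degree: {1, 3, 4, 5}; Eulerian path requires 0 or 2)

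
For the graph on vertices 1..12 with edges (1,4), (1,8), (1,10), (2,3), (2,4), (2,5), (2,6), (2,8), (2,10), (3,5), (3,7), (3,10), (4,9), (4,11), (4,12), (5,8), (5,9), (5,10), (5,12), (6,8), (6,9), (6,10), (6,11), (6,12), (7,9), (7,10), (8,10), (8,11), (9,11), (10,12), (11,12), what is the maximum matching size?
6 (matching: (1,8), (2,10), (3,7), (4,11), (5,9), (6,12); upper bound floor(n/2) = floor(12/2) = 6)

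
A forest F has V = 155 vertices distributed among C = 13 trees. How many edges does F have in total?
142 (Each of the 13 component trees on V_i vertices has V_i - 1 edges; summing gives V - C = 155 - 13 = 142)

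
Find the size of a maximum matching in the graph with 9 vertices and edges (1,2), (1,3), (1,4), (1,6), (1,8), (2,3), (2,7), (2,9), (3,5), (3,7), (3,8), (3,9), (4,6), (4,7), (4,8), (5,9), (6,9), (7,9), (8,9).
4 (matching: (1,6), (3,5), (4,7), (8,9); upper bound floor(n/2) = floor(9/2) = 4)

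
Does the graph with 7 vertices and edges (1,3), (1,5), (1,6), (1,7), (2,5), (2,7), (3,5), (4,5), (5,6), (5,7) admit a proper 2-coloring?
No (odd cycle of length 3: 5 -> 1 -> 3 -> 5)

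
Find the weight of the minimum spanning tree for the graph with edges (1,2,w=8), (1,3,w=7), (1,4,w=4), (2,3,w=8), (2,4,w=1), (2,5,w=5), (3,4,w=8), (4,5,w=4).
16 (MST edges: (1,3,w=7), (1,4,w=4), (2,4,w=1), (4,5,w=4); sum of weights 7 + 4 + 1 + 4 = 16)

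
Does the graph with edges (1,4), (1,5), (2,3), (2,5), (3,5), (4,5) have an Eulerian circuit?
Yes (the graph is connected and all 5 vertices have even degree)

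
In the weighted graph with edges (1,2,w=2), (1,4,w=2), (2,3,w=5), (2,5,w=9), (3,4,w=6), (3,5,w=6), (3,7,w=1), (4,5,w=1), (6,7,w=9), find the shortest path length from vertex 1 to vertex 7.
8 (path: 1 -> 2 -> 3 -> 7; weights 2 + 5 + 1 = 8)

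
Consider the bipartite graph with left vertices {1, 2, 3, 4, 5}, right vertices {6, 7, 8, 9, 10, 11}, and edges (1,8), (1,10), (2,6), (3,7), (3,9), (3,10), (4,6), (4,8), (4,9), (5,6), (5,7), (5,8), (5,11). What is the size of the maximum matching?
5 (matching: (1,10), (2,6), (3,9), (4,8), (5,11); upper bound min(|L|,|R|) = min(5,6) = 5)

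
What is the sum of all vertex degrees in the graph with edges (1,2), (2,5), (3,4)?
6 (handshake: sum of degrees = 2|E| = 2 x 3 = 6)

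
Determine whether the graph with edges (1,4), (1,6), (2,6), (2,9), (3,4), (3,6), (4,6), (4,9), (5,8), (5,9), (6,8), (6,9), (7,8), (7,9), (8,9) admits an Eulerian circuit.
Yes (the graph is connected and all 9 vertices have even degree)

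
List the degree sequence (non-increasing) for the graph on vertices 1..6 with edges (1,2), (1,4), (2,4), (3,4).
[3, 2, 2, 1, 0, 0] (degrees: deg(1)=2, deg(2)=2, deg(3)=1, deg(4)=3, deg(5)=0, deg(6)=0)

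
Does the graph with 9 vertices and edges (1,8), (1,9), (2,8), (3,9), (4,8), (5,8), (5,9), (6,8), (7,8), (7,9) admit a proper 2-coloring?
Yes. Partition: {1, 2, 3, 4, 5, 6, 7}, {8, 9}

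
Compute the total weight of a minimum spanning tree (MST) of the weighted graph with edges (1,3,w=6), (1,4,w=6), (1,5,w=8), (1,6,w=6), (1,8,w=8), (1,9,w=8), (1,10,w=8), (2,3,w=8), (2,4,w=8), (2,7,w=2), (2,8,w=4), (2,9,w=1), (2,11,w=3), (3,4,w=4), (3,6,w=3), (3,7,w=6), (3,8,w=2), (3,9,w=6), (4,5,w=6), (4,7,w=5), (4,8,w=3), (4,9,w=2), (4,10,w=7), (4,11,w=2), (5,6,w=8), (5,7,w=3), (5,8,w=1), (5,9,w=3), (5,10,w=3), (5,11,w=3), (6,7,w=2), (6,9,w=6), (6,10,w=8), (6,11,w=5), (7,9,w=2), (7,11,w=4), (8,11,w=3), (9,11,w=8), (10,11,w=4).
24 (MST edges: (1,3,w=6), (2,7,w=2), (2,9,w=1), (3,6,w=3), (3,8,w=2), (4,9,w=2), (4,11,w=2), (5,8,w=1), (5,10,w=3), (6,7,w=2); sum of weights 6 + 2 + 1 + 3 + 2 + 2 + 2 + 1 + 3 + 2 = 24)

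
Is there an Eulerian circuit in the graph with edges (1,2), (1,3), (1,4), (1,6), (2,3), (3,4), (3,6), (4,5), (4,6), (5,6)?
Yes (the graph is connected and all 6 vertices have even degree)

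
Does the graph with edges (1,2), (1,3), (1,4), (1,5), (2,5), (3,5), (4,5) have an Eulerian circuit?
Yes (the graph is connected and all 5 vertices have even degree)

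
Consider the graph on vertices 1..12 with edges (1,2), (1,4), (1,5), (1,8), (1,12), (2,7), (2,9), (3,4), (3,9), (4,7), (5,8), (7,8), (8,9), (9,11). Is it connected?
No, it has 3 components: {1, 2, 3, 4, 5, 7, 8, 9, 11, 12}, {6}, {10}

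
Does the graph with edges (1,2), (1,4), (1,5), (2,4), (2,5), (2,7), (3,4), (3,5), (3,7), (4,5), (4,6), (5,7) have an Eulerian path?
No (6 vertices have odd degree: {1, 3, 4, 5, 6, 7}; Eulerian path requires 0 or 2)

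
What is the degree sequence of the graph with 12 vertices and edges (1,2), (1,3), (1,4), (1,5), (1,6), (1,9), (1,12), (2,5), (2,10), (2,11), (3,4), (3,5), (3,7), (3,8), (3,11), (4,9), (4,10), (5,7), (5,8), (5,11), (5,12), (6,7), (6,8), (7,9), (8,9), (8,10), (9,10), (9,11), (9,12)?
[7, 7, 7, 6, 5, 4, 4, 4, 4, 4, 3, 3] (degrees: deg(1)=7, deg(2)=4, deg(3)=6, deg(4)=4, deg(5)=7, deg(6)=3, deg(7)=4, deg(8)=5, deg(9)=7, deg(10)=4, deg(11)=4, deg(12)=3)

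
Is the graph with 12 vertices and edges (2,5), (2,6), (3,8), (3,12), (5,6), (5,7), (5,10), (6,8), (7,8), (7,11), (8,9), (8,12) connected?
No, it has 3 components: {1}, {2, 3, 5, 6, 7, 8, 9, 10, 11, 12}, {4}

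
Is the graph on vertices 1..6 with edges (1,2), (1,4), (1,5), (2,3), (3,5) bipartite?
Yes. Partition: {1, 3, 6}, {2, 4, 5}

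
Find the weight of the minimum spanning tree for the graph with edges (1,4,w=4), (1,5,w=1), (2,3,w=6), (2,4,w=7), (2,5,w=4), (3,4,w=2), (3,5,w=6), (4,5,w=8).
11 (MST edges: (1,4,w=4), (1,5,w=1), (2,5,w=4), (3,4,w=2); sum of weights 4 + 1 + 4 + 2 = 11)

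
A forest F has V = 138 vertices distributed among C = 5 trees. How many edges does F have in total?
133 (Each of the 5 component trees on V_i vertices has V_i - 1 edges; summing gives V - C = 138 - 5 = 133)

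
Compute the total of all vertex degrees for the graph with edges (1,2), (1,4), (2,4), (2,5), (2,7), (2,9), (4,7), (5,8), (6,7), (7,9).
20 (handshake: sum of degrees = 2|E| = 2 x 10 = 20)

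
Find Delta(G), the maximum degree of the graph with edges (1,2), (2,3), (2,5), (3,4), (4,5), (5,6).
3 (attained at vertices 2, 5)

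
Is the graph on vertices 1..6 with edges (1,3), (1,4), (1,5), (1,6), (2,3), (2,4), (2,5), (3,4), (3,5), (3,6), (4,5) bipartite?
No (odd cycle of length 3: 5 -> 1 -> 3 -> 5)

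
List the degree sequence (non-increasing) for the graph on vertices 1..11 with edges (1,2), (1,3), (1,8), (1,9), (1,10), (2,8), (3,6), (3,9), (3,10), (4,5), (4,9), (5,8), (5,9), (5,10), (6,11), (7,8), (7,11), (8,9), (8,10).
[6, 5, 5, 4, 4, 4, 2, 2, 2, 2, 2] (degrees: deg(1)=5, deg(2)=2, deg(3)=4, deg(4)=2, deg(5)=4, deg(6)=2, deg(7)=2, deg(8)=6, deg(9)=5, deg(10)=4, deg(11)=2)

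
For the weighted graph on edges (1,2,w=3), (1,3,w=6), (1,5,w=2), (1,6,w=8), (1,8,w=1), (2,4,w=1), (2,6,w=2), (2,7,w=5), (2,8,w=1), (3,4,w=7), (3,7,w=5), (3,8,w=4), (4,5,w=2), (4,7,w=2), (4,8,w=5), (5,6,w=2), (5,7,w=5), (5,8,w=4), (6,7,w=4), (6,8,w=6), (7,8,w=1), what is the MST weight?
12 (MST edges: (1,5,w=2), (1,8,w=1), (2,4,w=1), (2,6,w=2), (2,8,w=1), (3,8,w=4), (7,8,w=1); sum of weights 2 + 1 + 1 + 2 + 1 + 4 + 1 = 12)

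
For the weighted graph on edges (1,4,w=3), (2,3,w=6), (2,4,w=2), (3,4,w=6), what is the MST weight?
11 (MST edges: (1,4,w=3), (2,3,w=6), (2,4,w=2); sum of weights 3 + 6 + 2 = 11)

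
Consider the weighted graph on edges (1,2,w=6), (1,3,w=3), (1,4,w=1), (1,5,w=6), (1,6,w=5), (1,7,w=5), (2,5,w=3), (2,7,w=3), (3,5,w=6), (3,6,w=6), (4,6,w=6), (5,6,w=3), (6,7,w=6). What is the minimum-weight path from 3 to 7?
8 (path: 3 -> 1 -> 7; weights 3 + 5 = 8)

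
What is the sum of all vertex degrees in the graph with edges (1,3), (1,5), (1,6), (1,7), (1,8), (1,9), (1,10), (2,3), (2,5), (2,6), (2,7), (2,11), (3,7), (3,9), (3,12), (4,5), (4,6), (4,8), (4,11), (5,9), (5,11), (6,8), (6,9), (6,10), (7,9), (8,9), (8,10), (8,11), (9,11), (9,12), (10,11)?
62 (handshake: sum of degrees = 2|E| = 2 x 31 = 62)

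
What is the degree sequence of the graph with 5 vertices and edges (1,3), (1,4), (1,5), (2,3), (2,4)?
[3, 2, 2, 2, 1] (degrees: deg(1)=3, deg(2)=2, deg(3)=2, deg(4)=2, deg(5)=1)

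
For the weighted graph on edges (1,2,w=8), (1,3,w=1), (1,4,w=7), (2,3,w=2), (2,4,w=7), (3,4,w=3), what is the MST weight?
6 (MST edges: (1,3,w=1), (2,3,w=2), (3,4,w=3); sum of weights 1 + 2 + 3 = 6)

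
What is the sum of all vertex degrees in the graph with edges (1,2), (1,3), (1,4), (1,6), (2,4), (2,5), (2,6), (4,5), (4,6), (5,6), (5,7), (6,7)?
24 (handshake: sum of degrees = 2|E| = 2 x 12 = 24)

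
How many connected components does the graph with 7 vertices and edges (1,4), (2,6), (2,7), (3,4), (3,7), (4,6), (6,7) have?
2 (components: {1, 2, 3, 4, 6, 7}, {5})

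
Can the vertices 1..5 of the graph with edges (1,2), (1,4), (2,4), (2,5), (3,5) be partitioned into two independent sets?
No (odd cycle of length 3: 2 -> 1 -> 4 -> 2)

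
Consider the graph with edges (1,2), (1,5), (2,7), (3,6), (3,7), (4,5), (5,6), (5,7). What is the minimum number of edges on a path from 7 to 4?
2 (path: 7 -> 5 -> 4, 2 edges)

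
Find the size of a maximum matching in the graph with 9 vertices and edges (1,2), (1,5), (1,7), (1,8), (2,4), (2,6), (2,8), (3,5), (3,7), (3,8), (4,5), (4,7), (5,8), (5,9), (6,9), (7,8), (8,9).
4 (matching: (1,7), (2,8), (4,5), (6,9); upper bound floor(n/2) = floor(9/2) = 4)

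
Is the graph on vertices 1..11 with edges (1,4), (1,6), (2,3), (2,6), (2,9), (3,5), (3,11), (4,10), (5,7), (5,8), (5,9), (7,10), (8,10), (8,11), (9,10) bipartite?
Yes. Partition: {1, 2, 5, 10, 11}, {3, 4, 6, 7, 8, 9}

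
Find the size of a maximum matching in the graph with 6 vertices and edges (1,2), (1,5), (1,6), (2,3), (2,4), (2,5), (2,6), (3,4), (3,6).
3 (matching: (1,6), (2,5), (3,4); upper bound floor(n/2) = floor(6/2) = 3)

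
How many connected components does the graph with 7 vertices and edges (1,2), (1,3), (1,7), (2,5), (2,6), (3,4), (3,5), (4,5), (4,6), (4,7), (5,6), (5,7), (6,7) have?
1 (components: {1, 2, 3, 4, 5, 6, 7})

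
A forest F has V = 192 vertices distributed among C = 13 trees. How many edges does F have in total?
179 (Each of the 13 component trees on V_i vertices has V_i - 1 edges; summing gives V - C = 192 - 13 = 179)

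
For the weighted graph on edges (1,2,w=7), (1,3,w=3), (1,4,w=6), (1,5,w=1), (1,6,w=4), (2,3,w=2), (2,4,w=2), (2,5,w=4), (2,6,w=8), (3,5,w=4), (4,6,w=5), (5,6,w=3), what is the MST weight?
11 (MST edges: (1,3,w=3), (1,5,w=1), (2,3,w=2), (2,4,w=2), (5,6,w=3); sum of weights 3 + 1 + 2 + 2 + 3 = 11)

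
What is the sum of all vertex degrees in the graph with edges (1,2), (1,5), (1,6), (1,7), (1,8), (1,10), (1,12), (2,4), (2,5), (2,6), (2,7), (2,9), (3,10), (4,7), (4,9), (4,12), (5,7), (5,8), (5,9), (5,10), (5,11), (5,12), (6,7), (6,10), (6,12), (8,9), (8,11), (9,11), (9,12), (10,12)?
60 (handshake: sum of degrees = 2|E| = 2 x 30 = 60)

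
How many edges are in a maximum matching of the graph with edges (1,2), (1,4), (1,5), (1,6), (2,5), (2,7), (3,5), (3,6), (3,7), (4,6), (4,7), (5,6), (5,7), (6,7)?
3 (matching: (1,5), (3,6), (4,7); upper bound floor(n/2) = floor(7/2) = 3)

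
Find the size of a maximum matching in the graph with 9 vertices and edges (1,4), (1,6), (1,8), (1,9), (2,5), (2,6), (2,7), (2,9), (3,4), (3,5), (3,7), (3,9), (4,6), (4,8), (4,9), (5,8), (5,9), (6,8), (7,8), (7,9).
4 (matching: (1,6), (2,9), (3,5), (7,8); upper bound floor(n/2) = floor(9/2) = 4)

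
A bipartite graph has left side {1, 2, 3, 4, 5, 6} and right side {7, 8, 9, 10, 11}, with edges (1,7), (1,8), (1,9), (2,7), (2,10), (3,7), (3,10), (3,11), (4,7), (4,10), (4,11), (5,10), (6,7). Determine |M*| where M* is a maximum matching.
4 (matching: (1,9), (2,10), (3,11), (4,7); upper bound min(|L|,|R|) = min(6,5) = 5)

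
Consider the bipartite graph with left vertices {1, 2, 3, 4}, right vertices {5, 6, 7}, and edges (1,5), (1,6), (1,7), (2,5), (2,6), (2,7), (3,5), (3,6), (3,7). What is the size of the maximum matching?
3 (matching: (1,7), (2,6), (3,5); upper bound min(|L|,|R|) = min(4,3) = 3)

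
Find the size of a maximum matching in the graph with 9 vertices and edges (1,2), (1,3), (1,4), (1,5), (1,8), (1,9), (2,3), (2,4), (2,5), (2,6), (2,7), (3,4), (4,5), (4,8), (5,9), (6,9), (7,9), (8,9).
4 (matching: (1,8), (2,6), (4,5), (7,9); upper bound floor(n/2) = floor(9/2) = 4)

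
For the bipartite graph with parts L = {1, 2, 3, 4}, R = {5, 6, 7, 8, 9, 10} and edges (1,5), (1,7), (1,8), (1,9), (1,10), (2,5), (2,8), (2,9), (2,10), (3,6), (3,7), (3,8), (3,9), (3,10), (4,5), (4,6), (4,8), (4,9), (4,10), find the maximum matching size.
4 (matching: (1,10), (2,9), (3,7), (4,8); upper bound min(|L|,|R|) = min(4,6) = 4)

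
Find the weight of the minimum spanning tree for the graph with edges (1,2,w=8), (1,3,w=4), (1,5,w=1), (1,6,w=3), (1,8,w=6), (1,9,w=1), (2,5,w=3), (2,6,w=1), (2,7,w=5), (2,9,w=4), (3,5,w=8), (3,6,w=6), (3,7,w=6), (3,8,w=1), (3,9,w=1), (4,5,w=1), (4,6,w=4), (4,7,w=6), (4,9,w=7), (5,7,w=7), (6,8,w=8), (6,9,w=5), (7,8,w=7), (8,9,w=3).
14 (MST edges: (1,5,w=1), (1,6,w=3), (1,9,w=1), (2,6,w=1), (2,7,w=5), (3,8,w=1), (3,9,w=1), (4,5,w=1); sum of weights 1 + 3 + 1 + 1 + 5 + 1 + 1 + 1 = 14)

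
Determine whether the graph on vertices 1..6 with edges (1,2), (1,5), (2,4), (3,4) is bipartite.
Yes. Partition: {1, 4, 6}, {2, 3, 5}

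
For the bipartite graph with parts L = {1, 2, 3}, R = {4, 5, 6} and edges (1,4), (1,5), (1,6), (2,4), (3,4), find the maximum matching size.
2 (matching: (1,6), (2,4); upper bound min(|L|,|R|) = min(3,3) = 3)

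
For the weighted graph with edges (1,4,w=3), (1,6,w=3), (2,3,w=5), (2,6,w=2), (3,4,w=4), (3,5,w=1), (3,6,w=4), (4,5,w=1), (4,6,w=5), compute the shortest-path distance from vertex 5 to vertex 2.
6 (path: 5 -> 3 -> 2; weights 1 + 5 = 6)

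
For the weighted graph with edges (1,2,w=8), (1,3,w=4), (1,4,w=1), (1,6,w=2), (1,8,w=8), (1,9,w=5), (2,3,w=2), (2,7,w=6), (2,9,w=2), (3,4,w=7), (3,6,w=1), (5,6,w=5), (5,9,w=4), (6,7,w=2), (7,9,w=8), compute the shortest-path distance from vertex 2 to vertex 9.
2 (path: 2 -> 9; weights 2 = 2)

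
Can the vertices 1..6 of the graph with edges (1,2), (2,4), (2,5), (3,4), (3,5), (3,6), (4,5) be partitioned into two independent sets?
No (odd cycle of length 3: 4 -> 2 -> 5 -> 4)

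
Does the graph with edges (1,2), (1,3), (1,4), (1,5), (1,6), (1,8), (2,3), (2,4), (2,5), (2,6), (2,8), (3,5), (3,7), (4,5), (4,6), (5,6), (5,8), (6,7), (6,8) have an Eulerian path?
Yes — and in fact it has an Eulerian circuit (the graph is connected and all 8 vertices have even degree)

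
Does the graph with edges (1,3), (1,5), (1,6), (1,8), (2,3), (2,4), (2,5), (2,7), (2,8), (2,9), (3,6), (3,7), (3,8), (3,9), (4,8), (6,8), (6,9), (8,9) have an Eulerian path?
Yes — and in fact it has an Eulerian circuit (the graph is connected and all 9 vertices have even degree)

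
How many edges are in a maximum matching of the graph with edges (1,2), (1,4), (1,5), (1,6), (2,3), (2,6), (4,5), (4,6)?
3 (matching: (1,6), (2,3), (4,5); upper bound floor(n/2) = floor(6/2) = 3)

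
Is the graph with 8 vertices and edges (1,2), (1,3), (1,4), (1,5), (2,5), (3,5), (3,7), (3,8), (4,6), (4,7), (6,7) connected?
Yes (BFS from 1 visits [1, 2, 3, 4, 5, 7, 8, 6] — all 8 vertices reached)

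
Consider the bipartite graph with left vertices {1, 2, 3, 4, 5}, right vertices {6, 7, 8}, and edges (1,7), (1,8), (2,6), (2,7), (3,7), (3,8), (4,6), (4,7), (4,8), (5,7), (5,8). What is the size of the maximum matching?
3 (matching: (1,8), (2,7), (4,6); upper bound min(|L|,|R|) = min(5,3) = 3)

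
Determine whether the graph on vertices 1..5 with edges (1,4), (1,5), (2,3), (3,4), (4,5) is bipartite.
No (odd cycle of length 3: 4 -> 1 -> 5 -> 4)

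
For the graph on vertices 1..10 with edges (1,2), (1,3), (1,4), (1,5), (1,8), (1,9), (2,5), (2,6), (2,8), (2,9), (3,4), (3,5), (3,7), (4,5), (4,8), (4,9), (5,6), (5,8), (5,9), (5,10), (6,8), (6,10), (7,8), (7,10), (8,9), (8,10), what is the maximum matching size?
5 (matching: (1,2), (3,4), (5,6), (7,10), (8,9); upper bound floor(n/2) = floor(10/2) = 5)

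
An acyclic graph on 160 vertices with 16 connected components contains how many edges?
144 (Each of the 16 component trees on V_i vertices has V_i - 1 edges; summing gives V - C = 160 - 16 = 144)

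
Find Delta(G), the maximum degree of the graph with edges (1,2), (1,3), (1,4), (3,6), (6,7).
3 (attained at vertex 1)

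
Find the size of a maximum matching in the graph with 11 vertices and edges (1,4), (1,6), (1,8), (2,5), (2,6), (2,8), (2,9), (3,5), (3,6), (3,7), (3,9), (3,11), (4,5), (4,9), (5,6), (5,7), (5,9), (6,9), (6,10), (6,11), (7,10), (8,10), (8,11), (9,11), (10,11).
5 (matching: (1,6), (3,11), (4,9), (5,7), (8,10); upper bound floor(n/2) = floor(11/2) = 5)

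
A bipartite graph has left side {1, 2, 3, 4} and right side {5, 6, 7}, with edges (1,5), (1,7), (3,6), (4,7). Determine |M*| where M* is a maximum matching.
3 (matching: (1,5), (3,6), (4,7); upper bound min(|L|,|R|) = min(4,3) = 3)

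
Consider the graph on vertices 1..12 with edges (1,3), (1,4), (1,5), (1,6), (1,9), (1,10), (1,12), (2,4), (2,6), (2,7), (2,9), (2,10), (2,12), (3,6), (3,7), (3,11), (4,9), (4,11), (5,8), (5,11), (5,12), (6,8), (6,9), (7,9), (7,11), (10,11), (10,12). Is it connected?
Yes (BFS from 1 visits [1, 3, 4, 5, 6, 9, 10, 12, 7, 11, 2, 8] — all 12 vertices reached)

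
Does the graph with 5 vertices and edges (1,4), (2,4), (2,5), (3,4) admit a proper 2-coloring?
Yes. Partition: {1, 2, 3}, {4, 5}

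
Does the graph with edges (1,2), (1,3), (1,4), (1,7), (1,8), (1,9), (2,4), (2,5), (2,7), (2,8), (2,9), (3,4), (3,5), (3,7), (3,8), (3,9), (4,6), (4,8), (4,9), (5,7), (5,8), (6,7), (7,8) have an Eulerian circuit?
Yes (the graph is connected and all 9 vertices have even degree)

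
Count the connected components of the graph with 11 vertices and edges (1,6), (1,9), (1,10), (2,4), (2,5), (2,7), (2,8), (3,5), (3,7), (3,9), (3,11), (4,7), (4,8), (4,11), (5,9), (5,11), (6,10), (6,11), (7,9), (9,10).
1 (components: {1, 2, 3, 4, 5, 6, 7, 8, 9, 10, 11})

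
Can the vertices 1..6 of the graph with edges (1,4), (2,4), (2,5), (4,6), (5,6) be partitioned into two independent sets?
Yes. Partition: {1, 2, 3, 6}, {4, 5}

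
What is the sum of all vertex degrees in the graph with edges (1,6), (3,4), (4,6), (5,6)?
8 (handshake: sum of degrees = 2|E| = 2 x 4 = 8)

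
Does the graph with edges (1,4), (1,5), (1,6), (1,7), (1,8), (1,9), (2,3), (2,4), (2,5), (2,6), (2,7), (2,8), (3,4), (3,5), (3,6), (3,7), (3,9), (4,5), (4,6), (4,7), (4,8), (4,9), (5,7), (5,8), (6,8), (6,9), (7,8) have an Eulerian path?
Yes — and in fact it has an Eulerian circuit (the graph is connected and all 9 vertices have even degree)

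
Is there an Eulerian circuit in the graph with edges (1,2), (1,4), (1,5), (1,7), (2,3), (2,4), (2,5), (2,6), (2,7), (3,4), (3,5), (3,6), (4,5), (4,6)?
No (2 vertices have odd degree: {4, 6}; Eulerian circuit requires 0)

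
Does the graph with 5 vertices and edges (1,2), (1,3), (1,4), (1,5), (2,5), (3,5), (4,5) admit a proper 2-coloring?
No (odd cycle of length 3: 3 -> 1 -> 5 -> 3)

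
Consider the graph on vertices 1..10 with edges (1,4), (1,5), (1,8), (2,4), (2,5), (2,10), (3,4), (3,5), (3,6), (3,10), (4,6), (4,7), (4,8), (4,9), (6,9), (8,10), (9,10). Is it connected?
Yes (BFS from 1 visits [1, 4, 5, 8, 2, 3, 6, 7, 9, 10] — all 10 vertices reached)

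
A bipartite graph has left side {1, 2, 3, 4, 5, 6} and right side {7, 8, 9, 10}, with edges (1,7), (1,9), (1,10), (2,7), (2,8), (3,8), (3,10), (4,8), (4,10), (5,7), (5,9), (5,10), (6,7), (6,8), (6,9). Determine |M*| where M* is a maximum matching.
4 (matching: (1,10), (2,8), (5,9), (6,7); upper bound min(|L|,|R|) = min(6,4) = 4)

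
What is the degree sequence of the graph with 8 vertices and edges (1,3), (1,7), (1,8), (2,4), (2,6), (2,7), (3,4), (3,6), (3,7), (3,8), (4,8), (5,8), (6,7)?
[5, 4, 4, 3, 3, 3, 3, 1] (degrees: deg(1)=3, deg(2)=3, deg(3)=5, deg(4)=3, deg(5)=1, deg(6)=3, deg(7)=4, deg(8)=4)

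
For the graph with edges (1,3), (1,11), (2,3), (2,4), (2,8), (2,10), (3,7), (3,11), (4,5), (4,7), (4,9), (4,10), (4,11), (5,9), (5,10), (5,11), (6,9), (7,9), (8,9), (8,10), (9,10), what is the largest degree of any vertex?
6 (attained at vertices 4, 9)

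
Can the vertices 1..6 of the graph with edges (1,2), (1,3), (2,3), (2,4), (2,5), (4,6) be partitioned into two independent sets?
No (odd cycle of length 3: 2 -> 1 -> 3 -> 2)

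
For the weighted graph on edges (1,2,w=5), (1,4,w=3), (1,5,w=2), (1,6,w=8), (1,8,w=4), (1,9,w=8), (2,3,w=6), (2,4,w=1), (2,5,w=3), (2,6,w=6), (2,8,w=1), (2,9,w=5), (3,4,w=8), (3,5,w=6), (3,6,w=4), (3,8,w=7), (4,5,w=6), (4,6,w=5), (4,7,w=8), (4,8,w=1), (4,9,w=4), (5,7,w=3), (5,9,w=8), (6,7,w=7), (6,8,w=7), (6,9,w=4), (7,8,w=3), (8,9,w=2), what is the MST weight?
20 (MST edges: (1,4,w=3), (1,5,w=2), (2,4,w=1), (2,8,w=1), (3,6,w=4), (5,7,w=3), (6,9,w=4), (8,9,w=2); sum of weights 3 + 2 + 1 + 1 + 4 + 3 + 4 + 2 = 20)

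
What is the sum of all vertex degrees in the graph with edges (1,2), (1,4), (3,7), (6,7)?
8 (handshake: sum of degrees = 2|E| = 2 x 4 = 8)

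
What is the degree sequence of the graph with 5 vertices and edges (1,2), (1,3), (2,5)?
[2, 2, 1, 1, 0] (degrees: deg(1)=2, deg(2)=2, deg(3)=1, deg(4)=0, deg(5)=1)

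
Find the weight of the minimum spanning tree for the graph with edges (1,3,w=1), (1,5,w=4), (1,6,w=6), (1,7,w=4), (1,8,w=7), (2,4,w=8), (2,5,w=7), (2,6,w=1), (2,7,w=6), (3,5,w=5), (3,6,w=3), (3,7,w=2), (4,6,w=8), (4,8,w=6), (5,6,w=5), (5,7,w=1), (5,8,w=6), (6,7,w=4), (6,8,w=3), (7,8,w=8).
17 (MST edges: (1,3,w=1), (2,6,w=1), (3,6,w=3), (3,7,w=2), (4,8,w=6), (5,7,w=1), (6,8,w=3); sum of weights 1 + 1 + 3 + 2 + 6 + 1 + 3 = 17)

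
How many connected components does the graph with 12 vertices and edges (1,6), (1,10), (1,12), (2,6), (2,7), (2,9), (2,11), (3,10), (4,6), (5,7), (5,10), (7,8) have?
1 (components: {1, 2, 3, 4, 5, 6, 7, 8, 9, 10, 11, 12})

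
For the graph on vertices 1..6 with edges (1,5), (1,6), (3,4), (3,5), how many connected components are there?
2 (components: {1, 3, 4, 5, 6}, {2})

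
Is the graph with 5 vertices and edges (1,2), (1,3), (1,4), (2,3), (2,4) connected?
No, it has 2 components: {1, 2, 3, 4}, {5}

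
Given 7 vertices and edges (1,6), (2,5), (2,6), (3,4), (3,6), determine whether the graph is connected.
No, it has 2 components: {1, 2, 3, 4, 5, 6}, {7}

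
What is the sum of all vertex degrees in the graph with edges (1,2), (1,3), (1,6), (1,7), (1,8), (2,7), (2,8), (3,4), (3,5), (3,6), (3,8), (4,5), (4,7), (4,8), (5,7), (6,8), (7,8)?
34 (handshake: sum of degrees = 2|E| = 2 x 17 = 34)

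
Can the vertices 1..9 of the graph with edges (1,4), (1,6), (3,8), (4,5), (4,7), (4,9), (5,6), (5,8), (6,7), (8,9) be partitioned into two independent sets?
Yes. Partition: {1, 2, 3, 5, 7, 9}, {4, 6, 8}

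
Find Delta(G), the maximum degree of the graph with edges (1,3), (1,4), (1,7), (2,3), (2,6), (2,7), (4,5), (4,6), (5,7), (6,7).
4 (attained at vertex 7)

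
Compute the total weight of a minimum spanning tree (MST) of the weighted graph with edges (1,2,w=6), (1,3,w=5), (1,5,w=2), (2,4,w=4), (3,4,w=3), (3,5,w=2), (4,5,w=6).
11 (MST edges: (1,5,w=2), (2,4,w=4), (3,4,w=3), (3,5,w=2); sum of weights 2 + 4 + 3 + 2 = 11)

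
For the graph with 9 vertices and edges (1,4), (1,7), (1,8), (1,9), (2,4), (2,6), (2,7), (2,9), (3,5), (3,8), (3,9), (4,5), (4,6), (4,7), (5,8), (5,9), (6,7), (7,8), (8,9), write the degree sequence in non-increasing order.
[5, 5, 5, 5, 4, 4, 4, 3, 3] (degrees: deg(1)=4, deg(2)=4, deg(3)=3, deg(4)=5, deg(5)=4, deg(6)=3, deg(7)=5, deg(8)=5, deg(9)=5)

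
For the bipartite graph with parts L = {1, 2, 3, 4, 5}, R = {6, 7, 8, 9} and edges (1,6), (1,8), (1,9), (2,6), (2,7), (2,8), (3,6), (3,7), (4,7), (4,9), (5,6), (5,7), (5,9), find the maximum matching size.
4 (matching: (1,9), (2,8), (3,7), (5,6); upper bound min(|L|,|R|) = min(5,4) = 4)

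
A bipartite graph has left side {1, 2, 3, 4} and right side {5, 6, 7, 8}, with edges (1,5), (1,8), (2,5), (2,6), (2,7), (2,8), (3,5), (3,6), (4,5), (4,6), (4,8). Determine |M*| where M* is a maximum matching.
4 (matching: (1,8), (2,7), (3,6), (4,5); upper bound min(|L|,|R|) = min(4,4) = 4)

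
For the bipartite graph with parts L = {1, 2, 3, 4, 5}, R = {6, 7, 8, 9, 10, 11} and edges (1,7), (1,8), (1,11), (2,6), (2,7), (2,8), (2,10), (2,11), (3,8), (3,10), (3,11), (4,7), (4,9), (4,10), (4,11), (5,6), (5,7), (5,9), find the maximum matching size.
5 (matching: (1,11), (2,10), (3,8), (4,9), (5,7); upper bound min(|L|,|R|) = min(5,6) = 5)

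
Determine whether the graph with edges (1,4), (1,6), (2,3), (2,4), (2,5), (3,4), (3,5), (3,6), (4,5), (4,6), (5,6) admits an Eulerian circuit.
No (2 vertices have odd degree: {2, 4}; Eulerian circuit requires 0)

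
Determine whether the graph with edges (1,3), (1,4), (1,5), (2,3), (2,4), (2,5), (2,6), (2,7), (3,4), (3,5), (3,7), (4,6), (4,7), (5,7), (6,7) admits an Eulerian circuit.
No (6 vertices have odd degree: {1, 2, 3, 4, 6, 7}; Eulerian circuit requires 0)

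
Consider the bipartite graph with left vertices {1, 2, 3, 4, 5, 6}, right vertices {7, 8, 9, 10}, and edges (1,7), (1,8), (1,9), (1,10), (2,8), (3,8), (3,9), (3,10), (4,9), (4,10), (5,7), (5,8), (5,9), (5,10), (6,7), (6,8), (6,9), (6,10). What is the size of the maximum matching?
4 (matching: (1,10), (2,8), (3,9), (5,7); upper bound min(|L|,|R|) = min(6,4) = 4)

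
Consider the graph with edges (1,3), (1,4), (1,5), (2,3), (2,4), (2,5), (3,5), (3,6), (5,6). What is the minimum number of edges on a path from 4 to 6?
3 (path: 4 -> 2 -> 5 -> 6, 3 edges)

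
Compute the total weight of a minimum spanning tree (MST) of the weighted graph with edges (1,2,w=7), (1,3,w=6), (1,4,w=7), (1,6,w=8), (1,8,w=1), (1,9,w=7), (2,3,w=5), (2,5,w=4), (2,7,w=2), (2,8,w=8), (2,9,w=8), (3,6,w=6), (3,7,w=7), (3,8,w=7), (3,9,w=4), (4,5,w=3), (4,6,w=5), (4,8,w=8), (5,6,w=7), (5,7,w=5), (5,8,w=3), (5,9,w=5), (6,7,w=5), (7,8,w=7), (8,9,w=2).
24 (MST edges: (1,8,w=1), (2,5,w=4), (2,7,w=2), (3,9,w=4), (4,5,w=3), (4,6,w=5), (5,8,w=3), (8,9,w=2); sum of weights 1 + 4 + 2 + 4 + 3 + 5 + 3 + 2 = 24)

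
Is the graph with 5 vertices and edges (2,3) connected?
No, it has 4 components: {1}, {2, 3}, {4}, {5}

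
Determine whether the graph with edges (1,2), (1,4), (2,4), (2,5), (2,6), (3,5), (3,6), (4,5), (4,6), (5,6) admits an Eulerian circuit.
Yes (the graph is connected and all 6 vertices have even degree)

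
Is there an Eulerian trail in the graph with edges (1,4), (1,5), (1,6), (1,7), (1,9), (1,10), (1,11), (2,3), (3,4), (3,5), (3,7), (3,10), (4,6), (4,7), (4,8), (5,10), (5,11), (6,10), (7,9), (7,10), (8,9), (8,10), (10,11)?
No (10 vertices have odd degree: {1, 2, 3, 4, 6, 7, 8, 9, 10, 11}; Eulerian path requires 0 or 2)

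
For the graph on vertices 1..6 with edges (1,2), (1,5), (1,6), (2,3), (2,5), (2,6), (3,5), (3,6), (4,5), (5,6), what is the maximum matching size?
3 (matching: (1,6), (2,3), (4,5); upper bound floor(n/2) = floor(6/2) = 3)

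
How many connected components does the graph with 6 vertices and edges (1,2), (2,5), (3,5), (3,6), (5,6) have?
2 (components: {1, 2, 3, 5, 6}, {4})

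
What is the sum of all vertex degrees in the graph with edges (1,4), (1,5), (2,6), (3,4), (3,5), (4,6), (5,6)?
14 (handshake: sum of degrees = 2|E| = 2 x 7 = 14)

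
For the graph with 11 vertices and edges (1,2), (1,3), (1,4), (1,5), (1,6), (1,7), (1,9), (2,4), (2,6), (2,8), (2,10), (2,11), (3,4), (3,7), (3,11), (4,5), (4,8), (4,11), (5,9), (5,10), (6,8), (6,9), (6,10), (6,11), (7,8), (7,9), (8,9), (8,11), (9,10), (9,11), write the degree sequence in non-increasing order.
[7, 7, 6, 6, 6, 6, 6, 4, 4, 4, 4] (degrees: deg(1)=7, deg(2)=6, deg(3)=4, deg(4)=6, deg(5)=4, deg(6)=6, deg(7)=4, deg(8)=6, deg(9)=7, deg(10)=4, deg(11)=6)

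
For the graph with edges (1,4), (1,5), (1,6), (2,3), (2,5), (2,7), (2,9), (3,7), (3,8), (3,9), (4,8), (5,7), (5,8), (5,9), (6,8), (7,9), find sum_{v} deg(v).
32 (handshake: sum of degrees = 2|E| = 2 x 16 = 32)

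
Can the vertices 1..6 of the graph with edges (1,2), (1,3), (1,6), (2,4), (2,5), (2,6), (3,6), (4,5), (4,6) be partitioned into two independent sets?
No (odd cycle of length 3: 2 -> 1 -> 6 -> 2)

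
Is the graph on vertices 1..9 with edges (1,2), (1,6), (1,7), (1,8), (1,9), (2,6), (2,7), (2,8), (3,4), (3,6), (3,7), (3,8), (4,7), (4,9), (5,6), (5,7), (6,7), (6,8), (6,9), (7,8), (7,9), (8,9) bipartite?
No (odd cycle of length 3: 9 -> 1 -> 7 -> 9)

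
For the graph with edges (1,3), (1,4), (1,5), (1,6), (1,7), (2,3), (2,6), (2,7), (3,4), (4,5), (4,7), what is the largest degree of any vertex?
5 (attained at vertex 1)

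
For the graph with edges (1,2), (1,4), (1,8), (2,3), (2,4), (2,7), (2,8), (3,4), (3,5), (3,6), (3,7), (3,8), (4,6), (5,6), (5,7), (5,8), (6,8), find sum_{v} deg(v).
34 (handshake: sum of degrees = 2|E| = 2 x 17 = 34)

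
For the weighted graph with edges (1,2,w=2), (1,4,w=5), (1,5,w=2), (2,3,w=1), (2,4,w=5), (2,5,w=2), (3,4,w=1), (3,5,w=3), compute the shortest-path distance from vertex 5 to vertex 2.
2 (path: 5 -> 2; weights 2 = 2)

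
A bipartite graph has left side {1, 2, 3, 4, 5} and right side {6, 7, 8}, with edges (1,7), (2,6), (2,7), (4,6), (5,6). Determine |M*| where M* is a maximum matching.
2 (matching: (1,7), (2,6); upper bound min(|L|,|R|) = min(5,3) = 3)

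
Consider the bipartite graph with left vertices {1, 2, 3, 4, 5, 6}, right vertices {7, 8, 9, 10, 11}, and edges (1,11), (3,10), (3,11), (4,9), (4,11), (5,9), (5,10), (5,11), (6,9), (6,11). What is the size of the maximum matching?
3 (matching: (1,11), (3,10), (4,9); upper bound min(|L|,|R|) = min(6,5) = 5)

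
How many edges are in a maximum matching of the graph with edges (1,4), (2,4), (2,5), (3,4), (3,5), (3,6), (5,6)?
3 (matching: (1,4), (2,5), (3,6); upper bound floor(n/2) = floor(6/2) = 3)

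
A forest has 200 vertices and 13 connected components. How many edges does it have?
187 (Each of the 13 component trees on V_i vertices has V_i - 1 edges; summing gives V - C = 200 - 13 = 187)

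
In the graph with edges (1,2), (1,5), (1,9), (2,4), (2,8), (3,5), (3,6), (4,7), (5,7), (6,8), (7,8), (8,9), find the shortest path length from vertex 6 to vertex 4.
3 (path: 6 -> 8 -> 7 -> 4, 3 edges)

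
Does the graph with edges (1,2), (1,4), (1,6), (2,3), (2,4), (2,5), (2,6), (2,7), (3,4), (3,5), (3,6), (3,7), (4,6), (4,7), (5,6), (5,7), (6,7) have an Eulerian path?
No (4 vertices have odd degree: {1, 3, 4, 7}; Eulerian path requires 0 or 2)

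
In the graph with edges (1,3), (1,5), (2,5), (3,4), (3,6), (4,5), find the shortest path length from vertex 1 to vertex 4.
2 (path: 1 -> 3 -> 4, 2 edges)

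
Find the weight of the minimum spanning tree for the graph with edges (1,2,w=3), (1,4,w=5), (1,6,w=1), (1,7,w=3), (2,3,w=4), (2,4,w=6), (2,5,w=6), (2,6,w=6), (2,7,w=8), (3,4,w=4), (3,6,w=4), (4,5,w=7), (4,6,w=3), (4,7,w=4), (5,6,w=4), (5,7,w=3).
17 (MST edges: (1,2,w=3), (1,6,w=1), (1,7,w=3), (2,3,w=4), (4,6,w=3), (5,7,w=3); sum of weights 3 + 1 + 3 + 4 + 3 + 3 = 17)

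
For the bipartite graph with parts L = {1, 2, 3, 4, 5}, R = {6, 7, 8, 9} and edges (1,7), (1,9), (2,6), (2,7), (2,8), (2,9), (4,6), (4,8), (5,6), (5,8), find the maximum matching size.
4 (matching: (1,9), (2,7), (4,8), (5,6); upper bound min(|L|,|R|) = min(5,4) = 4)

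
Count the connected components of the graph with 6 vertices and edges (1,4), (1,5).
4 (components: {1, 4, 5}, {2}, {3}, {6})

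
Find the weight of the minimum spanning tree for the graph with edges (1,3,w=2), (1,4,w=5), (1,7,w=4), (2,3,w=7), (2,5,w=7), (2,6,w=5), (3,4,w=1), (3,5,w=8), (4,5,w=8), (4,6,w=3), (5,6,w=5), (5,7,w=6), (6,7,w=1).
17 (MST edges: (1,3,w=2), (2,6,w=5), (3,4,w=1), (4,6,w=3), (5,6,w=5), (6,7,w=1); sum of weights 2 + 5 + 1 + 3 + 5 + 1 = 17)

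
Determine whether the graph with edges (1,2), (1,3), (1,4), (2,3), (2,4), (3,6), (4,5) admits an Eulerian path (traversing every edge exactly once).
No (6 vertices have odd degree: {1, 2, 3, 4, 5, 6}; Eulerian path requires 0 or 2)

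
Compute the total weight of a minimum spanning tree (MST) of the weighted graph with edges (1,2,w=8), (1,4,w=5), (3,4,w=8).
21 (MST edges: (1,2,w=8), (1,4,w=5), (3,4,w=8); sum of weights 8 + 5 + 8 = 21)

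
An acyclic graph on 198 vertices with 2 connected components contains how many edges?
196 (Each of the 2 component trees on V_i vertices has V_i - 1 edges; summing gives V - C = 198 - 2 = 196)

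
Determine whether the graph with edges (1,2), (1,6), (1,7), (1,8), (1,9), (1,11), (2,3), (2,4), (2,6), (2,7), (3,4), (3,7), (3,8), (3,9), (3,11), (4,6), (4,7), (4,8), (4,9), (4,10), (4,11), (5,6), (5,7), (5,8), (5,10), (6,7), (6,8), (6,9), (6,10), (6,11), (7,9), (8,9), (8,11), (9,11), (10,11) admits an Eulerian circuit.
No (6 vertices have odd degree: {2, 6, 7, 8, 9, 11}; Eulerian circuit requires 0)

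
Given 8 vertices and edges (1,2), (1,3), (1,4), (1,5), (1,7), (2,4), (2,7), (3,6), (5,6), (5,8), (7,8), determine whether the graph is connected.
Yes (BFS from 1 visits [1, 2, 3, 4, 5, 7, 6, 8] — all 8 vertices reached)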